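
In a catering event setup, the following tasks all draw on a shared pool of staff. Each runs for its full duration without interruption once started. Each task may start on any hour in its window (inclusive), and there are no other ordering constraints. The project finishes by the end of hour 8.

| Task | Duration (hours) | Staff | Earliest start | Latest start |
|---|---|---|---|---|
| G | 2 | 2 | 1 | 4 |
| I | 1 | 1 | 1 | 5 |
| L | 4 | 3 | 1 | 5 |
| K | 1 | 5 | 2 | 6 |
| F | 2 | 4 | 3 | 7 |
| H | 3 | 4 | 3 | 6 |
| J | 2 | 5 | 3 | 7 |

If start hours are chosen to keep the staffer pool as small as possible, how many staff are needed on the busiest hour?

8

Early-start (G@1, I@1, L@1, K@2, F@3, H@3, J@3) gives peak 16: h1:6  h2:10  h3:16  h4:16  h5:4  h6:0  h7:0  h8:0.
Shift K→3, F→5, H→4, J→7.
Schedule G@1, I@1, L@1, K@3, F@5, H@4, J@7: h1:6  h2:5  h3:8  h4:7  h5:8  h6:8  h7:5  h8:5 — peak 8.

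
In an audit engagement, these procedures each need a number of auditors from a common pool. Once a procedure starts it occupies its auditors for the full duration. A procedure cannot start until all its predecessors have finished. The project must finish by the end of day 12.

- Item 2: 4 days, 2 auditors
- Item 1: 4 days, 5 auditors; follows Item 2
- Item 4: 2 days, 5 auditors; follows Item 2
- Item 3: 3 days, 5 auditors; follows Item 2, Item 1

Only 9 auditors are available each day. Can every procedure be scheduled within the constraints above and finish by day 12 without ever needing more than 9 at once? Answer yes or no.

The minimum achievable peak is 10; 9 < 10, so no feasible schedule stays within the cap.

no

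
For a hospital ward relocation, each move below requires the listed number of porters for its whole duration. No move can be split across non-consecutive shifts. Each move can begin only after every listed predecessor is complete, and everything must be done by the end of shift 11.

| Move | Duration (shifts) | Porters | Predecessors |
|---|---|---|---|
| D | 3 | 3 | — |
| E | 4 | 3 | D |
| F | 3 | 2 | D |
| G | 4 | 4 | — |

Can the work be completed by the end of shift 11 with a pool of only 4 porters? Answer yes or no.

The minimum achievable peak is 5; 4 < 5, so no feasible schedule stays within the cap.

no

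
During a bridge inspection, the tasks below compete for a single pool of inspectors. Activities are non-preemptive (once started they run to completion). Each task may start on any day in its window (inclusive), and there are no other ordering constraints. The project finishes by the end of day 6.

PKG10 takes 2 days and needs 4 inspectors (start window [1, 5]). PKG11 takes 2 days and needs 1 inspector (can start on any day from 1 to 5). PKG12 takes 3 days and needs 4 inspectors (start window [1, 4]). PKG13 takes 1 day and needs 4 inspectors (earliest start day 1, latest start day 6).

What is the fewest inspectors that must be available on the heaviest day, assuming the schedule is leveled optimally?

Early-start (PKG10@1, PKG11@1, PKG12@1, PKG13@1) gives peak 13: d1:13  d2:9  d3:4  d4:0  d5:0  d6:0.
Shift PKG12→3, PKG13→6.
Schedule PKG10@1, PKG11@1, PKG12@3, PKG13@6: d1:5  d2:5  d3:4  d4:4  d5:4  d6:4 — peak 5.
Total inspector-days = 26 over 6 days ⇒ peak ≥ ⌈26/6⌉ = 5, so 5 is optimal.

5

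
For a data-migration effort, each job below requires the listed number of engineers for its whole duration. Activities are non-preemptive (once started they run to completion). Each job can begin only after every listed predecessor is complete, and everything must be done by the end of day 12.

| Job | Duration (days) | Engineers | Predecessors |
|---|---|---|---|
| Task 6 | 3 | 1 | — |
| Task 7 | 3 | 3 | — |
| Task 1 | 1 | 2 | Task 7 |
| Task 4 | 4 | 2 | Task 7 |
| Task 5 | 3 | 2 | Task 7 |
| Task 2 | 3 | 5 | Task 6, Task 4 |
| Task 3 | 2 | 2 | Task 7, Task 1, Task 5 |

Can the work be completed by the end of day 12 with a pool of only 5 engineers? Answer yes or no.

yes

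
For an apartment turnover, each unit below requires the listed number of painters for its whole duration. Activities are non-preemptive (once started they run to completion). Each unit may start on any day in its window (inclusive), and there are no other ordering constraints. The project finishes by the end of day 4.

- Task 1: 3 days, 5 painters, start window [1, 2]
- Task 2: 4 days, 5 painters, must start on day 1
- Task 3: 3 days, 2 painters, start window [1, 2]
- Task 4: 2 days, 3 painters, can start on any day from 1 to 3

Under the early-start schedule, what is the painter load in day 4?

At early start, day 4 has: Task 2.
Demand: 5 = 5.

5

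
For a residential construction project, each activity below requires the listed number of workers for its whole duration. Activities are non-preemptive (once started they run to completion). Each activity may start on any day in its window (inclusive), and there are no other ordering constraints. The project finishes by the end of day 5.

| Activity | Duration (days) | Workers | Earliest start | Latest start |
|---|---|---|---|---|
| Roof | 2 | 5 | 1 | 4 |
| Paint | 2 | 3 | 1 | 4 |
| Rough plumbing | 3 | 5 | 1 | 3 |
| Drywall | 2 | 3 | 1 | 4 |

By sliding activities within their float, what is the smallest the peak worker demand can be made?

8

Early-start (Roof@1, Paint@1, Rough plumbing@1, Drywall@1) gives peak 16: d1:16  d2:16  d3:5  d4:0  d5:0.
Shift Rough plumbing→3, Drywall→3.
Schedule Roof@1, Paint@1, Rough plumbing@3, Drywall@3: d1:8  d2:8  d3:8  d4:8  d5:5 — peak 8.
Total worker-days = 37 over 5 days ⇒ peak ≥ ⌈37/5⌉ = 8, so 8 is optimal.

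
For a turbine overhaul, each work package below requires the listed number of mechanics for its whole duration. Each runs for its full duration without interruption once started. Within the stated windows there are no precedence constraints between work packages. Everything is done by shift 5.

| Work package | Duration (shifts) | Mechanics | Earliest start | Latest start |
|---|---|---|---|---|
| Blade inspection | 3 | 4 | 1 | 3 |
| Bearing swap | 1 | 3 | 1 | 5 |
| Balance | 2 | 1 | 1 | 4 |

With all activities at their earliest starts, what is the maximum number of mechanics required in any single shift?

8

Early-start schedule: Blade inspection@1, Bearing swap@1, Balance@1.
Load per shift: shift 1: 8, shift 2: 5, shift 3: 4, shift 4: 0, shift 5: 0.
Peak is 8.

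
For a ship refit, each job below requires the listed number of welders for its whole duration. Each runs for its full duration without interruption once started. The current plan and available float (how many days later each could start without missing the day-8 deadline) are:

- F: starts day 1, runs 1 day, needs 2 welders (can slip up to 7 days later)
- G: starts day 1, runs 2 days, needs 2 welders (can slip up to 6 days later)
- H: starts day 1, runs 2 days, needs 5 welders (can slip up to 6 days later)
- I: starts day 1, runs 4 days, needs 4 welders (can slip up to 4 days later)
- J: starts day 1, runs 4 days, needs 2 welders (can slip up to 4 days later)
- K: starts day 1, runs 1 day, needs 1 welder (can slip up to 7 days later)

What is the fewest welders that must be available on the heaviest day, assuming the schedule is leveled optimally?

Early-start (F@1, G@1, H@1, I@1, J@1, K@1) gives peak 16: d1:16  d2:13  d3:6  d4:6  d5:0  d6:0  d7:0  d8:0.
Shift H→3, I→5, J→5.
Schedule F@1, G@1, H@3, I@5, J@5, K@1: d1:5  d2:2  d3:5  d4:5  d5:6  d6:6  d7:6  d8:6 — peak 6.
Total welder-days = 41 over 8 days ⇒ peak ≥ ⌈41/8⌉ = 6, so 6 is optimal.

6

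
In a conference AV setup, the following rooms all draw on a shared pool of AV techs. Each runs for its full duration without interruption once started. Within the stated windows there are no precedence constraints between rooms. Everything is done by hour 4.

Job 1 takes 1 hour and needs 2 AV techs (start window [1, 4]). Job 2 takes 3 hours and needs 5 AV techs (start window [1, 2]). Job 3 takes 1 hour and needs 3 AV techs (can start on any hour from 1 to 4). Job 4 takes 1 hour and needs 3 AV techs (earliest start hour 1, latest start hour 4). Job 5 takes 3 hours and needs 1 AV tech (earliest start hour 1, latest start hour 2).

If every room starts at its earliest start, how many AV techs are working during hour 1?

At early start, hour 1 has: Job 1, Job 2, Job 3, Job 4, Job 5.
Demand: 2 + 5 + 3 + 3 + 1 = 14.

14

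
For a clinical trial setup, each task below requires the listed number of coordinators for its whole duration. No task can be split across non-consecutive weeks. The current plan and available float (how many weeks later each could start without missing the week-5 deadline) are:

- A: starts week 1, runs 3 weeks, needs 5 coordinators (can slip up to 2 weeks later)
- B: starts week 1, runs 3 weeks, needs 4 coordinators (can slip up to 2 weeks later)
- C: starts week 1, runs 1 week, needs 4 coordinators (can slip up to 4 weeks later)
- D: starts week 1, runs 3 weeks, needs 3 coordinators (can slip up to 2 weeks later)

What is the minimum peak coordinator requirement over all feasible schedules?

12

Early-start (A@1, B@1, C@1, D@1) gives peak 16: w1:16  w2:12  w3:12  w4:0  w5:0.
Shift C→4.
Schedule A@1, B@1, C@4, D@1: w1:12  w2:12  w3:12  w4:4  w5:0 — peak 12.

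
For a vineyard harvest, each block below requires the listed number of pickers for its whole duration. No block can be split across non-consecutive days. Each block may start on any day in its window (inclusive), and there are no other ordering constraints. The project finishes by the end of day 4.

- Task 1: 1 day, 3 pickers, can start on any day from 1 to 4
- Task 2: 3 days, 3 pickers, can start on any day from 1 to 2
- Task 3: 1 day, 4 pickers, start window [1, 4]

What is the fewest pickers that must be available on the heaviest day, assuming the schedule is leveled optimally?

Early-start (Task 1@1, Task 2@1, Task 3@1) gives peak 10: d1:10  d2:3  d3:3  d4:0.
Shift Task 3→4.
Schedule Task 1@1, Task 2@1, Task 3@4: d1:6  d2:3  d3:3  d4:4 — peak 6.

6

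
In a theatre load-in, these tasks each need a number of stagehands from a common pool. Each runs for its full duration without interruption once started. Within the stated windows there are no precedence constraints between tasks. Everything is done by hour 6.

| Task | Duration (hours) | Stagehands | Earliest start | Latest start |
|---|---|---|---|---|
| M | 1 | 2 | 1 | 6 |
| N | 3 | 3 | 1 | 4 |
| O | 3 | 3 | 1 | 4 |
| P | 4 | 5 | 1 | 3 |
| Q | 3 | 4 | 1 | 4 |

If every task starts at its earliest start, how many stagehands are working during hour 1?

17

At early start, hour 1 has: M, N, O, P, Q.
Demand: 2 + 3 + 3 + 5 + 4 = 17.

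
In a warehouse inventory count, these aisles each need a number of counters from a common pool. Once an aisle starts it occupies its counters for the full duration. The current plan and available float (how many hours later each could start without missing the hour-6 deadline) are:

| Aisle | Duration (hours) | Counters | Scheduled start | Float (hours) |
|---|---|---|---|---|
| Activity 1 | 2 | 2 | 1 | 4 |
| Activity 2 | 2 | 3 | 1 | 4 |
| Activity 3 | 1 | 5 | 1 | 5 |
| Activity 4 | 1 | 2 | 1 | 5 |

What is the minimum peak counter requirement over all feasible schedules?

Early-start (Activity 1@1, Activity 2@1, Activity 3@1, Activity 4@1) gives peak 12: h1:12  h2:5  h3:0  h4:0  h5:0  h6:0.
Shift Activity 3→3, Activity 4→4.
Schedule Activity 1@1, Activity 2@1, Activity 3@3, Activity 4@4: h1:5  h2:5  h3:5  h4:2  h5:0  h6:0 — peak 5.

5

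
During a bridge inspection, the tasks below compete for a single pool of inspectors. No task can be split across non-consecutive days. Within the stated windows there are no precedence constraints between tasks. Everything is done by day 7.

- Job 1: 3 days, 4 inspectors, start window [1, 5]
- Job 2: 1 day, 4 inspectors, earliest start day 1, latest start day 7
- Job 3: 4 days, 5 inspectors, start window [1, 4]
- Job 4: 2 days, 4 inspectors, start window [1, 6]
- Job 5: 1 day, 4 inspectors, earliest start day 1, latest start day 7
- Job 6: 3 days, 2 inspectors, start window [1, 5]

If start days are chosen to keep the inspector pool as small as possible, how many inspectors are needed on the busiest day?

9

Early-start (Job 1@1, Job 2@1, Job 3@1, Job 4@1, Job 5@1, Job 6@1) gives peak 23: d1:23  d2:15  d3:11  d4:5  d5:0  d6:0  d7:0.
Shift Job 3→2, Job 4→6, Job 5→4, Job 6→5.
Schedule Job 1@1, Job 2@1, Job 3@2, Job 4@6, Job 5@4, Job 6@5: d1:8  d2:9  d3:9  d4:9  d5:7  d6:6  d7:6 — peak 9.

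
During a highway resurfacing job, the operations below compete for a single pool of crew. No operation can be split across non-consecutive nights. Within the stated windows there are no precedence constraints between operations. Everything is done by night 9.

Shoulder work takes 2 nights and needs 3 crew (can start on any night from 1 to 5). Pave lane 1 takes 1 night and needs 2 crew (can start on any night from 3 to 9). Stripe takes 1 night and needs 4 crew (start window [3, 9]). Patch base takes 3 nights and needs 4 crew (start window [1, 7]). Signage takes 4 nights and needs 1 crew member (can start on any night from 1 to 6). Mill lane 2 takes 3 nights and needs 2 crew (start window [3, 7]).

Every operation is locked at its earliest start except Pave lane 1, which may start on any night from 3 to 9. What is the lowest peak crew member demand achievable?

Pave lane 1@3: n1:8  n2:8  n3:13  n4:3  n5:2  n6:0  n7:0  n8:0  n9:0 → peak 13
Pave lane 1@4: n1:8  n2:8  n3:11  n4:5  n5:2  n6:0  n7:0  n8:0  n9:0 → peak 11
Pave lane 1@5: n1:8  n2:8  n3:11  n4:3  n5:4  n6:0  n7:0  n8:0  n9:0 → peak 11
Pave lane 1@6: n1:8  n2:8  n3:11  n4:3  n5:2  n6:2  n7:0  n8:0  n9:0 → peak 11
Pave lane 1@7: n1:8  n2:8  n3:11  n4:3  n5:2  n6:0  n7:2  n8:0  n9:0 → peak 11
Pave lane 1@8: n1:8  n2:8  n3:11  n4:3  n5:2  n6:0  n7:0  n8:2  n9:0 → peak 11
Pave lane 1@9: n1:8  n2:8  n3:11  n4:3  n5:2  n6:0  n7:0  n8:0  n9:2 → peak 11
Best is Pave lane 1@4, peak 11.

11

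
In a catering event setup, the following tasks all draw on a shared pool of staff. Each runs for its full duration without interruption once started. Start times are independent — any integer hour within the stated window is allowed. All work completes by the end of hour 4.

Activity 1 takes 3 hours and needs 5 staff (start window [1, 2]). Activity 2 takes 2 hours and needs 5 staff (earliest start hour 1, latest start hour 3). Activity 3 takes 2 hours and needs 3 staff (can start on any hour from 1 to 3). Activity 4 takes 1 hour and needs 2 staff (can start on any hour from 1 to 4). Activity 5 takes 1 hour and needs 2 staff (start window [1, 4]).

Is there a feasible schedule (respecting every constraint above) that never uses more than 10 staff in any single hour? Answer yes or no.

yes

Schedule Activity 1@1, Activity 2@1, Activity 3@3, Activity 4@3, Activity 5@4: h1:10  h2:10  h3:10  h4:5 — peak 10 ≤ 10.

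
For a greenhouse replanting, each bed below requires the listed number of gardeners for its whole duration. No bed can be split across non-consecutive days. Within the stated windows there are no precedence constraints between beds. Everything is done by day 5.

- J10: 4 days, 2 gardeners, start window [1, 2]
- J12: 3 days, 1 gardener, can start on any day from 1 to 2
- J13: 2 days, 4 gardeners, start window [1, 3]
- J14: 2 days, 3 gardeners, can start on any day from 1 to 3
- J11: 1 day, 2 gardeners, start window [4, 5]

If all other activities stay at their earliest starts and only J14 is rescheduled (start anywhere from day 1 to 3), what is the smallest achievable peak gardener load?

7

J14@1: d1:10  d2:10  d3:3  d4:4  d5:0 → peak 10
J14@2: d1:7  d2:10  d3:6  d4:4  d5:0 → peak 10
J14@3: d1:7  d2:7  d3:6  d4:7  d5:0 → peak 7
Best is J14@3, peak 7.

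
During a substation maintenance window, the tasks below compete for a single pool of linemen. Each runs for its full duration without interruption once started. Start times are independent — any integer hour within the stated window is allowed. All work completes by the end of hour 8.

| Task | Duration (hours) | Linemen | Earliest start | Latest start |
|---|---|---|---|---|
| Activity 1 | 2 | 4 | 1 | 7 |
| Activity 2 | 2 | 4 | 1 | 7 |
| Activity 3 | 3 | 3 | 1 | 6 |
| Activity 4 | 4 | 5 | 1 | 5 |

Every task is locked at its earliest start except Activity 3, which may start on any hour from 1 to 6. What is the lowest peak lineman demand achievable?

Activity 3@1: h1:16  h2:16  h3:8  h4:5  h5:0  h6:0  h7:0  h8:0 → peak 16
Activity 3@2: h1:13  h2:16  h3:8  h4:8  h5:0  h6:0  h7:0  h8:0 → peak 16
Activity 3@3: h1:13  h2:13  h3:8  h4:8  h5:3  h6:0  h7:0  h8:0 → peak 13
Activity 3@4: h1:13  h2:13  h3:5  h4:8  h5:3  h6:3  h7:0  h8:0 → peak 13
Activity 3@5: h1:13  h2:13  h3:5  h4:5  h5:3  h6:3  h7:3  h8:0 → peak 13
Activity 3@6: h1:13  h2:13  h3:5  h4:5  h5:0  h6:3  h7:3  h8:3 → peak 13
Best is Activity 3@3, peak 13.

13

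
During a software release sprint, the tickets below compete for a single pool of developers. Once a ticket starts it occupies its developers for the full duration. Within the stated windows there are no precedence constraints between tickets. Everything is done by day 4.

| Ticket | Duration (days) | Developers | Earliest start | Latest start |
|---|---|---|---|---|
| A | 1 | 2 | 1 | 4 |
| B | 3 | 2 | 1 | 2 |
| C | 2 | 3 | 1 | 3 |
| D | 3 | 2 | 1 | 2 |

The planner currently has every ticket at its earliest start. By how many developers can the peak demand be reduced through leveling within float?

Early-start peak: d1:9  d2:7  d3:4  d4:0 ⇒ 9.
Leveled (A@1, B@1, C@1, D@2): d1:7  d2:7  d3:4  d4:2 ⇒ 7.
Reduction 9 − 7 = 2.

2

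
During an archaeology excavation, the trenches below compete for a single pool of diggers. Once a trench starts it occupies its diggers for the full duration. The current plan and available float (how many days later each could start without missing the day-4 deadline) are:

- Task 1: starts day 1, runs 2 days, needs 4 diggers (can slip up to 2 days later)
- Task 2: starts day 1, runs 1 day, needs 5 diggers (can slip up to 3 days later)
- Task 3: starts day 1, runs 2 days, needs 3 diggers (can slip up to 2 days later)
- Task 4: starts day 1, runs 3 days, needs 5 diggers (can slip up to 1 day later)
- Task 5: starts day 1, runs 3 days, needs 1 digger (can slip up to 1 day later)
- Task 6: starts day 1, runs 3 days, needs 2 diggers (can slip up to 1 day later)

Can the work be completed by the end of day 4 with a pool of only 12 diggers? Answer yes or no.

Schedule Task 1@1, Task 2@1, Task 3@3, Task 4@2, Task 5@1, Task 6@1: d1:12  d2:12  d3:11  d4:8 — peak 12 ≤ 12.

yes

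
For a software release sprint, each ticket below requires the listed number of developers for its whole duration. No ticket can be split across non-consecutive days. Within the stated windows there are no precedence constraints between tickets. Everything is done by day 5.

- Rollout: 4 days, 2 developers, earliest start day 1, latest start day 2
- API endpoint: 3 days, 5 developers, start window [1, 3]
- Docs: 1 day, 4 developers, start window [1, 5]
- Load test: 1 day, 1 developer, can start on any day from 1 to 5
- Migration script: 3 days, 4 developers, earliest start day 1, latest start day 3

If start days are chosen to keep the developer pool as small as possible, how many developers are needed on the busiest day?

Early-start (Rollout@1, API endpoint@1, Docs@1, Load test@1, Migration script@1) gives peak 16: d1:16  d2:11  d3:11  d4:2  d5:0.
Shift Load test→2, Migration script→3.
Schedule Rollout@1, API endpoint@1, Docs@1, Load test@2, Migration script@3: d1:11  d2:8  d3:11  d4:6  d5:4 — peak 11.

11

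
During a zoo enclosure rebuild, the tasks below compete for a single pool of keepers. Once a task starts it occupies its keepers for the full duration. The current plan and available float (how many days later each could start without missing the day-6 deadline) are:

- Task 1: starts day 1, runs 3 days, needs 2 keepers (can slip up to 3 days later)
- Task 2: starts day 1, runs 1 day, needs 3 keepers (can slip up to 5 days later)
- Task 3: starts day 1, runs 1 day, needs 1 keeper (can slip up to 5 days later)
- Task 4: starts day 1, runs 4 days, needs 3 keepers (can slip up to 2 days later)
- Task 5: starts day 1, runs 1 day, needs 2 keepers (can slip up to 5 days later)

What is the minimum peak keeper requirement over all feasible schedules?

5

Early-start (Task 1@1, Task 2@1, Task 3@1, Task 4@1, Task 5@1) gives peak 11: d1:11  d2:5  d3:5  d4:3  d5:0  d6:0.
Shift Task 3→2, Task 4→3, Task 5→2.
Schedule Task 1@1, Task 2@1, Task 3@2, Task 4@3, Task 5@2: d1:5  d2:5  d3:5  d4:3  d5:3  d6:3 — peak 5.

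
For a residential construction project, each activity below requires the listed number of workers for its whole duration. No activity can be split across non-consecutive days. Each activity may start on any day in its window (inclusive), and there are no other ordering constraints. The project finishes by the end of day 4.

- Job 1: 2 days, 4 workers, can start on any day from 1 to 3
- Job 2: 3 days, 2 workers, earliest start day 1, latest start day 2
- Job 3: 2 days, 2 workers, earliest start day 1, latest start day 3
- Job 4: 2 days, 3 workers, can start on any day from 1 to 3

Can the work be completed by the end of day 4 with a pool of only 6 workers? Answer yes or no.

no

The minimum achievable peak is 7; 6 < 7, so no feasible schedule stays within the cap.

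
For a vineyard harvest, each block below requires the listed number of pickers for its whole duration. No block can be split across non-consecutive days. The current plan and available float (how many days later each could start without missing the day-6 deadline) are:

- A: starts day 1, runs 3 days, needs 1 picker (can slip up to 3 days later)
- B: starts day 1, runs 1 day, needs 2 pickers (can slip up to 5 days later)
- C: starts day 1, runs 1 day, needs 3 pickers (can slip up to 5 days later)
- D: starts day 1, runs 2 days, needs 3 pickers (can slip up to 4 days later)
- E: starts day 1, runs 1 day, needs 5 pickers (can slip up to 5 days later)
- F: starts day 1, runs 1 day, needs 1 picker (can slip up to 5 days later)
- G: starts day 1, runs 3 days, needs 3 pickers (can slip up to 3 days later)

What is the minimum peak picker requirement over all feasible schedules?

Early-start (A@1, B@1, C@1, D@1, E@1, F@1, G@1) gives peak 18: d1:18  d2:7  d3:4  d4:0  d5:0  d6:0.
Shift D→3, E→2, F→3, G→4.
Schedule A@1, B@1, C@1, D@3, E@2, F@3, G@4: d1:6  d2:6  d3:5  d4:6  d5:3  d6:3 — peak 6.

6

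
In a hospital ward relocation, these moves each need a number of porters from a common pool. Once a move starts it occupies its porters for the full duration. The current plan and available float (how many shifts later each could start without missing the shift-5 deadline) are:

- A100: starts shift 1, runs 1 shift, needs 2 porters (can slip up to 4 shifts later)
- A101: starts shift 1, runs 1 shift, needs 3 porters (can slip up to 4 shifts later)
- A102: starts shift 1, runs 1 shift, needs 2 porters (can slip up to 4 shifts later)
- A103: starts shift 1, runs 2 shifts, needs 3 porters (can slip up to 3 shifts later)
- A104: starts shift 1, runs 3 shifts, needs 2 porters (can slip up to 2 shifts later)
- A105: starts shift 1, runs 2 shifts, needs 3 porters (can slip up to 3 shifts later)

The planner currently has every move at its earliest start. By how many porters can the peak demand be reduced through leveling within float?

Early-start peak: s1:15  s2:8  s3:2  s4:0  s5:0 ⇒ 15.
Leveled (A100@1, A101@1, A102@2, A103@2, A104@3, A105@4): s1:5  s2:5  s3:5  s4:5  s5:5 ⇒ 5.
Reduction 15 − 5 = 10.

10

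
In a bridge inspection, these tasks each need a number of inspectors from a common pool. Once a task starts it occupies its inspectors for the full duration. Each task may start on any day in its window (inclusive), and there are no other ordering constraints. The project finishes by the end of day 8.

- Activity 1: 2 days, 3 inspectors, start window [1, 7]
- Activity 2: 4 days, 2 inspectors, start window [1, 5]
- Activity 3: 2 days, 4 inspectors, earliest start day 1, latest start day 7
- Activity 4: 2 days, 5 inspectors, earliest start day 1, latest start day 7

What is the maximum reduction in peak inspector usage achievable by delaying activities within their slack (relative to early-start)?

Early-start peak: d1:14  d2:14  d3:2  d4:2  d5:0  d6:0  d7:0  d8:0 ⇒ 14.
Leveled (Activity 1@1, Activity 2@1, Activity 3@5, Activity 4@7): d1:5  d2:5  d3:2  d4:2  d5:4  d6:4  d7:5  d8:5 ⇒ 5.
Reduction 14 − 5 = 9.

9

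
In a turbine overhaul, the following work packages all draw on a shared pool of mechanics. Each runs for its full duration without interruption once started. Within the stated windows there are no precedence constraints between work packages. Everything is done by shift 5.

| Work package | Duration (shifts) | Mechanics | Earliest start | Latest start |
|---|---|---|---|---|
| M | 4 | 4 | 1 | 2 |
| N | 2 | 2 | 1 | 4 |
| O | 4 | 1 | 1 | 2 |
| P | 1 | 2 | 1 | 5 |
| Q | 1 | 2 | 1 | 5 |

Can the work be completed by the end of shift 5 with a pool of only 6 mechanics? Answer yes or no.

no

The minimum achievable peak is 7; 6 < 7, so no feasible schedule stays within the cap.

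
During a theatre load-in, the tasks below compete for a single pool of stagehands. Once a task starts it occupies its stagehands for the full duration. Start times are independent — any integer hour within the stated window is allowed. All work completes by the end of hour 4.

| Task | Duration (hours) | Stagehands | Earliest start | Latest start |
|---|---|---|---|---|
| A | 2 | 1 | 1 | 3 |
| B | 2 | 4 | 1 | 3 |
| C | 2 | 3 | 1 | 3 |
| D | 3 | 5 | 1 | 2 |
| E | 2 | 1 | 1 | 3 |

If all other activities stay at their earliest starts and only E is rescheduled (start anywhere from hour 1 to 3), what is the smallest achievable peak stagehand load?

13

E@1: h1:14  h2:14  h3:5  h4:0 → peak 14
E@2: h1:13  h2:14  h3:6  h4:0 → peak 14
E@3: h1:13  h2:13  h3:6  h4:1 → peak 13
Best is E@3, peak 13.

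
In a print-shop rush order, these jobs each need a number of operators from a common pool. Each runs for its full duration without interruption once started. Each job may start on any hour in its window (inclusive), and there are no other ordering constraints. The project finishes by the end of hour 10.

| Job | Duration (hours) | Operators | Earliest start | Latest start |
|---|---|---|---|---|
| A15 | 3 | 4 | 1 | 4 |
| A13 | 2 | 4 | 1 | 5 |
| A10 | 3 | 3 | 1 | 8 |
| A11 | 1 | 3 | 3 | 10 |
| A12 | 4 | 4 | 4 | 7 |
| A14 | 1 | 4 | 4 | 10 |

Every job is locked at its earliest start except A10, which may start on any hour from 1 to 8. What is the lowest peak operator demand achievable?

8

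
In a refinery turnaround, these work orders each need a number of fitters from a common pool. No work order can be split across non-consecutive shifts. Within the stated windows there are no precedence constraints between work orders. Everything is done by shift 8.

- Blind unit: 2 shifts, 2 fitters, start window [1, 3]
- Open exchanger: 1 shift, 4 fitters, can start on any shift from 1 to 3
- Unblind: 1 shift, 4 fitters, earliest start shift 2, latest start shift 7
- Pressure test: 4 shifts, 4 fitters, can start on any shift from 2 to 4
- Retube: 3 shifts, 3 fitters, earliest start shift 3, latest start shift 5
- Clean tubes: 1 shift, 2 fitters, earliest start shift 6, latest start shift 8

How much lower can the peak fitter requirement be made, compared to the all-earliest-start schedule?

3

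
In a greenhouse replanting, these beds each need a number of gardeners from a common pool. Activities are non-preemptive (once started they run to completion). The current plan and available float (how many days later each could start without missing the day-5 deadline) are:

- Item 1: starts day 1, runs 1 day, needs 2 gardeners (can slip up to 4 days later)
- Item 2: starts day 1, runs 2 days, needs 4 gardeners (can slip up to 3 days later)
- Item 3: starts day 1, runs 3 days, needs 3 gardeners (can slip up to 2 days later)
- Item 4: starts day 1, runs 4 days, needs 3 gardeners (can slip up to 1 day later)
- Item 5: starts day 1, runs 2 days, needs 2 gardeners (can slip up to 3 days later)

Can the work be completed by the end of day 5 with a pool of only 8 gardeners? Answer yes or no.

yes

Schedule Item 1@1, Item 2@1, Item 3@3, Item 4@2, Item 5@3: d1:6  d2:7  d3:8  d4:8  d5:6 — peak 8 ≤ 8.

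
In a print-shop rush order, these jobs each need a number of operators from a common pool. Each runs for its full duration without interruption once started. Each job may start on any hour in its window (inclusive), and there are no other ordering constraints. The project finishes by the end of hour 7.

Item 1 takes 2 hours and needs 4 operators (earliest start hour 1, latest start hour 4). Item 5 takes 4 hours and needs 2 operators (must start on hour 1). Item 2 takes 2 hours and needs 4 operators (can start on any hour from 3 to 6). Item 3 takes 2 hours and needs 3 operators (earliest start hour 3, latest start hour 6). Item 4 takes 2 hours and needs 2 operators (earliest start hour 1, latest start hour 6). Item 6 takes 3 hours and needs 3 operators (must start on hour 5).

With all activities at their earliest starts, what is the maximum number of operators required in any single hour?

Early-start schedule: Item 1@1, Item 5@1, Item 2@3, Item 3@3, Item 4@1, Item 6@5.
Load per hour: hour 1: 8, hour 2: 8, hour 3: 9, hour 4: 9, hour 5: 3, hour 6: 3, hour 7: 3.
Peak is 9.

9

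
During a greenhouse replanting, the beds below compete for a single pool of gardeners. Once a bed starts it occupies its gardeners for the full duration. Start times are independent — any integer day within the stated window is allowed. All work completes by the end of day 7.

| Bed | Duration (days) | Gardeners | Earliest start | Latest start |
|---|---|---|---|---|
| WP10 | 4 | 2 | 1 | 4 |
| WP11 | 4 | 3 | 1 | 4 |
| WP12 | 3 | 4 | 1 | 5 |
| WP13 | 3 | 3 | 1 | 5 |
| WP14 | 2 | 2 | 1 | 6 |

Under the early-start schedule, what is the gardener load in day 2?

At early start, day 2 has: WP10, WP11, WP12, WP13, WP14.
Demand: 2 + 3 + 4 + 3 + 2 = 14.

14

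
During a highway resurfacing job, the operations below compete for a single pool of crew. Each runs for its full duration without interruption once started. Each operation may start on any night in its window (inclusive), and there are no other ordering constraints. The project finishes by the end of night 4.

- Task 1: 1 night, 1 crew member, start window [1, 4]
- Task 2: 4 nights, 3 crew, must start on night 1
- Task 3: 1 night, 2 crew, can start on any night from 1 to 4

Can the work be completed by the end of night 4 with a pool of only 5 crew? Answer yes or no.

Schedule Task 1@1, Task 2@1, Task 3@2: n1:4  n2:5  n3:3  n4:3 — peak 5 ≤ 5.

yes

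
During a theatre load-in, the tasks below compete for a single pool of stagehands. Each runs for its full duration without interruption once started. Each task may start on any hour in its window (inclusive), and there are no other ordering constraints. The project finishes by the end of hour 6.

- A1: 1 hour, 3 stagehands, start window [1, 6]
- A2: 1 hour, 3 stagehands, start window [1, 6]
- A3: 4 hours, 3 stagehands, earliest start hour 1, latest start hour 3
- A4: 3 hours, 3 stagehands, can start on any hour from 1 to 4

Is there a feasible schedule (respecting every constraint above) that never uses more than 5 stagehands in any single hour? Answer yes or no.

no

The minimum achievable peak is 6; 5 < 6, so no feasible schedule stays within the cap.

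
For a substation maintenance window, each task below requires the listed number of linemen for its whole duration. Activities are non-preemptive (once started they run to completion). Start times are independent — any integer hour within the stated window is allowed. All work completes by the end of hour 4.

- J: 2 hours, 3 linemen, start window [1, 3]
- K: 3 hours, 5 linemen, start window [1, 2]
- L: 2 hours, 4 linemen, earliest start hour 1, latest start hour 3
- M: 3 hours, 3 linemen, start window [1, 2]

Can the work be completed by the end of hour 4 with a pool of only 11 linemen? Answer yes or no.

no

The minimum achievable peak is 12; 11 < 12, so no feasible schedule stays within the cap.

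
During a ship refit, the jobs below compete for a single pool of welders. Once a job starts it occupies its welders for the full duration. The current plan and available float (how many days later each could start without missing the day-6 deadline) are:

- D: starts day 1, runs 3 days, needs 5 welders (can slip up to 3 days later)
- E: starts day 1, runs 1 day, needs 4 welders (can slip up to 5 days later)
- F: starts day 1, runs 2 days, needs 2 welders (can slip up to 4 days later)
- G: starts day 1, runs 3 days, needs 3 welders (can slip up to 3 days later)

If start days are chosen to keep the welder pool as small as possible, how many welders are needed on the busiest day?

Early-start (D@1, E@1, F@1, G@1) gives peak 14: d1:14  d2:10  d3:8  d4:0  d5:0  d6:0.
Shift E→4, G→4.
Schedule D@1, E@4, F@1, G@4: d1:7  d2:7  d3:5  d4:7  d5:3  d6:3 — peak 7.

7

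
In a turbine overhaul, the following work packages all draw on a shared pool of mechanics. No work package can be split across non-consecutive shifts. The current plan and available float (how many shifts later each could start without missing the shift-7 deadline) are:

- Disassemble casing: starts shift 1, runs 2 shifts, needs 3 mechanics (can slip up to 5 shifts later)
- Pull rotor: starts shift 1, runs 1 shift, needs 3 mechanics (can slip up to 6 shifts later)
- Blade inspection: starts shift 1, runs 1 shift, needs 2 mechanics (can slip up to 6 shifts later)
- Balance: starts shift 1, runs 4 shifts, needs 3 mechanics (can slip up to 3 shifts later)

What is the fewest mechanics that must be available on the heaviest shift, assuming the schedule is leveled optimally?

Early-start (Disassemble casing@1, Pull rotor@1, Blade inspection@1, Balance@1) gives peak 11: s1:11  s2:6  s3:3  s4:3  s5:0  s6:0  s7:0.
Shift Pull rotor→3, Balance→4.
Schedule Disassemble casing@1, Pull rotor@3, Blade inspection@1, Balance@4: s1:5  s2:3  s3:3  s4:3  s5:3  s6:3  s7:3 — peak 5.

5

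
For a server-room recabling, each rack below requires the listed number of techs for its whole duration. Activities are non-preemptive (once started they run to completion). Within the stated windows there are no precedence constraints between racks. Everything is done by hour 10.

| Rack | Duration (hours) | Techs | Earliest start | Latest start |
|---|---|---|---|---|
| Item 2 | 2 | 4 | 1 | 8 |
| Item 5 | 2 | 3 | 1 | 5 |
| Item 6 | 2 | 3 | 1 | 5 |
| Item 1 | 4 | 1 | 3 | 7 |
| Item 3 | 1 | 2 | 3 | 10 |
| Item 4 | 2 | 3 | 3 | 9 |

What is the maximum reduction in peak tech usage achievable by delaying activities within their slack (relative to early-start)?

Early-start peak: h1:10  h2:10  h3:6  h4:4  h5:1  h6:1  h7:0  h8:0  h9:0  h10:0 ⇒ 10.
Leveled (Item 2@1, Item 5@3, Item 6@5, Item 1@3, Item 3@7, Item 4@8): h1:4  h2:4  h3:4  h4:4  h5:4  h6:4  h7:2  h8:3  h9:3  h10:0 ⇒ 4.
Reduction 10 − 4 = 6.

6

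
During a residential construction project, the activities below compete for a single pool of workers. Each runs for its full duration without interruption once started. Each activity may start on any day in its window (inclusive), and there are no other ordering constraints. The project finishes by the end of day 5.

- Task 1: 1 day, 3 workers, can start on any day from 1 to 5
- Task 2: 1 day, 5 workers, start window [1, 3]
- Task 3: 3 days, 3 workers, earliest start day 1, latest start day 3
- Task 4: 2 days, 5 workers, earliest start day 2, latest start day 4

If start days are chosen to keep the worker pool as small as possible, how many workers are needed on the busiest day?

Early-start (Task 1@1, Task 2@1, Task 3@1, Task 4@2) gives peak 11: d1:11  d2:8  d3:8  d4:0  d5:0.
Shift Task 3→2.
Schedule Task 1@1, Task 2@1, Task 3@2, Task 4@2: d1:8  d2:8  d3:8  d4:3  d5:0 — peak 8.

8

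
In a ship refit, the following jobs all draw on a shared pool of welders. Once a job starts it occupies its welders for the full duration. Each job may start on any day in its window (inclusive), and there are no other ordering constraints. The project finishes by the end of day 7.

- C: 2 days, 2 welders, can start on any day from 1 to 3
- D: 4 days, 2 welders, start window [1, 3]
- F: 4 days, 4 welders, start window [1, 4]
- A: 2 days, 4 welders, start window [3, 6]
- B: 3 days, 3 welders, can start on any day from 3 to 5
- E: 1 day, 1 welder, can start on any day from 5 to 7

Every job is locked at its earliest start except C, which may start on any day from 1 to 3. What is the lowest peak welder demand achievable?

13

C@1: d1:8  d2:8  d3:13  d4:13  d5:4  d6:0  d7:0 → peak 13
C@2: d1:6  d2:8  d3:15  d4:13  d5:4  d6:0  d7:0 → peak 15
C@3: d1:6  d2:6  d3:15  d4:15  d5:4  d6:0  d7:0 → peak 15
Best is C@1, peak 13.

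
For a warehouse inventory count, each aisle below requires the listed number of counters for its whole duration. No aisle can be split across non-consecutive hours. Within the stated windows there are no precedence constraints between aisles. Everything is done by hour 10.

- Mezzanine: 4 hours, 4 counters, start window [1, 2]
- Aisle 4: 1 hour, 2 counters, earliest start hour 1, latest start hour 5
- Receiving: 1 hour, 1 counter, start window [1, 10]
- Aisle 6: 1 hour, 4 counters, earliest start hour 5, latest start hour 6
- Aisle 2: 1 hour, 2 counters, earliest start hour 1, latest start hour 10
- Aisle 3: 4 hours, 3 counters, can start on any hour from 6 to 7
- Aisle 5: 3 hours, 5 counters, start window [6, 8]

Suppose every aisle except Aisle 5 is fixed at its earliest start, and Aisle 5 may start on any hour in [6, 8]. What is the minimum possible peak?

Aisle 5@6: h1:9  h2:4  h3:4  h4:4  h5:4  h6:8  h7:8  h8:8  h9:3  h10:0 → peak 9
Aisle 5@7: h1:9  h2:4  h3:4  h4:4  h5:4  h6:3  h7:8  h8:8  h9:8  h10:0 → peak 9
Aisle 5@8: h1:9  h2:4  h3:4  h4:4  h5:4  h6:3  h7:3  h8:8  h9:8  h10:5 → peak 9
Best is Aisle 5@6, peak 9.

9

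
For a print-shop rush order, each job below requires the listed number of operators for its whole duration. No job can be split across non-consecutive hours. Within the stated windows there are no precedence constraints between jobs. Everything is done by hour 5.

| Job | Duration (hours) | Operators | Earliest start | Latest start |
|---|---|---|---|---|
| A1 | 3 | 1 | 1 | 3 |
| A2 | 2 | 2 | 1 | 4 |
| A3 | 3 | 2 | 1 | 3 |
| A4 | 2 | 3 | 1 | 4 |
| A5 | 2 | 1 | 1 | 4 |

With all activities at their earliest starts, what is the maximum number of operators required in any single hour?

Early-start schedule: A1@1, A2@1, A3@1, A4@1, A5@1.
Load per hour: hour 1: 9, hour 2: 9, hour 3: 3, hour 4: 0, hour 5: 0.
Peak is 9.

9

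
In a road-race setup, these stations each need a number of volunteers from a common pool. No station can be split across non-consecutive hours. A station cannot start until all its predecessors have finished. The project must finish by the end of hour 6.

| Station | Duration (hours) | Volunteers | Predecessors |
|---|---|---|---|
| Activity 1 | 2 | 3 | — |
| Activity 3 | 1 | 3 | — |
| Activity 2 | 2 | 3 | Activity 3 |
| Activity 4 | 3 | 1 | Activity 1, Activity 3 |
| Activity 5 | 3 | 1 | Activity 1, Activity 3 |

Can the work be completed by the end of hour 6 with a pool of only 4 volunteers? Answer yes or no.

no

The minimum achievable peak is 5; 4 < 5, so no feasible schedule stays within the cap.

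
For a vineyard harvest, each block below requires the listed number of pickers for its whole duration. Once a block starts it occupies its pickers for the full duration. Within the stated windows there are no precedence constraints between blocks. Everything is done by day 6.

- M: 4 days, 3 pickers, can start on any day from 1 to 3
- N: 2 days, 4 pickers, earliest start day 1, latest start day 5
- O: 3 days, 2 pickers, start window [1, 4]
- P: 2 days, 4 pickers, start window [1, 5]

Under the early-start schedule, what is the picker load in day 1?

At early start, day 1 has: M, N, O, P.
Demand: 3 + 4 + 2 + 4 = 13.

13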